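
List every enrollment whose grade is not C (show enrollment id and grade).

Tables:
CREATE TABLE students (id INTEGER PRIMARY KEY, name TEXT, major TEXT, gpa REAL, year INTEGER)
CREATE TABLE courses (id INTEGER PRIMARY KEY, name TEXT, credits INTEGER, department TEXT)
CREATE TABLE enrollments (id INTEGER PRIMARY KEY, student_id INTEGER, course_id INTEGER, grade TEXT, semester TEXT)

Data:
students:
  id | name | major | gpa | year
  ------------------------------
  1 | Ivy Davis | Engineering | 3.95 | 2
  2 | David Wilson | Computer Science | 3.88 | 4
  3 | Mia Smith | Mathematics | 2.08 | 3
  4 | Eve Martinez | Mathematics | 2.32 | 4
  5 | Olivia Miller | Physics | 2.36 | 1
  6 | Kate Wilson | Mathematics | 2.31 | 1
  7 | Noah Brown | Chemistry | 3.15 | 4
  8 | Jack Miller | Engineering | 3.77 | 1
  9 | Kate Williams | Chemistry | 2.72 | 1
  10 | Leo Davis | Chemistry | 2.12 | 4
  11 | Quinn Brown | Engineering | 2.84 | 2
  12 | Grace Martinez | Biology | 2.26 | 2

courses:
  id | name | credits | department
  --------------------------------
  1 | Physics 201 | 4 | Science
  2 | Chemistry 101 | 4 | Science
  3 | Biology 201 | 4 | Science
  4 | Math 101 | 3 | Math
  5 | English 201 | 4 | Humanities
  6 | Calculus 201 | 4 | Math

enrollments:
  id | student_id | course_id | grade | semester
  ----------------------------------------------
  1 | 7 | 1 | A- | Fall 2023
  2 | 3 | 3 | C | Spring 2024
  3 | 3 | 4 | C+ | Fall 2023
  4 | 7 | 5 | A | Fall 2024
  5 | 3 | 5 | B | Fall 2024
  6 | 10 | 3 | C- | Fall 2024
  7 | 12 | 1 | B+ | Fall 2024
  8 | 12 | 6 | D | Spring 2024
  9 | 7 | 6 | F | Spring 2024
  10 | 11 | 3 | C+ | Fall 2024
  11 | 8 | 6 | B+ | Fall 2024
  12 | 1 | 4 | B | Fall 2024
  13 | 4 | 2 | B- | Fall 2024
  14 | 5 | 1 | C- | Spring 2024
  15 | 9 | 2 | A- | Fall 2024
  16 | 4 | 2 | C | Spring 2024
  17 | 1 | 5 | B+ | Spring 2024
SELECT id, grade FROM enrollments WHERE grade <> 'C'

Execution result:
id | grade
1 | A-
3 | C+
4 | A
5 | B
6 | C-
7 | B+
8 | D
9 | F
10 | C+
11 | B+
12 | B
13 | B-
14 | C-
15 | A-
17 | B+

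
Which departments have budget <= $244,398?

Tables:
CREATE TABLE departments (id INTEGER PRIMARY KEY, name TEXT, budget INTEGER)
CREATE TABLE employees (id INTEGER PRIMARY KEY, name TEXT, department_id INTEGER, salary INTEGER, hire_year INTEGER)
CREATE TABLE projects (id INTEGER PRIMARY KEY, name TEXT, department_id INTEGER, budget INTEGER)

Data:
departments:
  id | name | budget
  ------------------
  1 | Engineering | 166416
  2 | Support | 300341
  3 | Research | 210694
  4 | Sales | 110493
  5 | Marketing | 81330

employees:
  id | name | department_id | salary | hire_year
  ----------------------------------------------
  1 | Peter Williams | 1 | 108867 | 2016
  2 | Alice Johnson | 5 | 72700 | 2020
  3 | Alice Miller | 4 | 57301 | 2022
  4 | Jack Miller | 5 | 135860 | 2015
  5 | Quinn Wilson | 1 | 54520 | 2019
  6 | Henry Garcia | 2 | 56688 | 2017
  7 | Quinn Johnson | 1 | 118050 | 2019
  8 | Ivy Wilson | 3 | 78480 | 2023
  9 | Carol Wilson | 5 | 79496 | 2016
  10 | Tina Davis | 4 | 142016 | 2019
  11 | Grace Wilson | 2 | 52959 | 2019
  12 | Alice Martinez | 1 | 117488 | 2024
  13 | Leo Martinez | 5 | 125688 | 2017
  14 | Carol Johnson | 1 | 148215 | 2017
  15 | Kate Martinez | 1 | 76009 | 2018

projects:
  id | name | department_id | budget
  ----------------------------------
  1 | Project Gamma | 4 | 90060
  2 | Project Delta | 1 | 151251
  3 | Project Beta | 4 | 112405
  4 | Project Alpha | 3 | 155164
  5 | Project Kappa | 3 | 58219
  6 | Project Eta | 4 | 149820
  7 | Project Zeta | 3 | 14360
SELECT name, budget FROM departments WHERE budget <= 244398

Execution result:
name | budget
Engineering | 166416
Research | 210694
Sales | 110493
Marketing | 81330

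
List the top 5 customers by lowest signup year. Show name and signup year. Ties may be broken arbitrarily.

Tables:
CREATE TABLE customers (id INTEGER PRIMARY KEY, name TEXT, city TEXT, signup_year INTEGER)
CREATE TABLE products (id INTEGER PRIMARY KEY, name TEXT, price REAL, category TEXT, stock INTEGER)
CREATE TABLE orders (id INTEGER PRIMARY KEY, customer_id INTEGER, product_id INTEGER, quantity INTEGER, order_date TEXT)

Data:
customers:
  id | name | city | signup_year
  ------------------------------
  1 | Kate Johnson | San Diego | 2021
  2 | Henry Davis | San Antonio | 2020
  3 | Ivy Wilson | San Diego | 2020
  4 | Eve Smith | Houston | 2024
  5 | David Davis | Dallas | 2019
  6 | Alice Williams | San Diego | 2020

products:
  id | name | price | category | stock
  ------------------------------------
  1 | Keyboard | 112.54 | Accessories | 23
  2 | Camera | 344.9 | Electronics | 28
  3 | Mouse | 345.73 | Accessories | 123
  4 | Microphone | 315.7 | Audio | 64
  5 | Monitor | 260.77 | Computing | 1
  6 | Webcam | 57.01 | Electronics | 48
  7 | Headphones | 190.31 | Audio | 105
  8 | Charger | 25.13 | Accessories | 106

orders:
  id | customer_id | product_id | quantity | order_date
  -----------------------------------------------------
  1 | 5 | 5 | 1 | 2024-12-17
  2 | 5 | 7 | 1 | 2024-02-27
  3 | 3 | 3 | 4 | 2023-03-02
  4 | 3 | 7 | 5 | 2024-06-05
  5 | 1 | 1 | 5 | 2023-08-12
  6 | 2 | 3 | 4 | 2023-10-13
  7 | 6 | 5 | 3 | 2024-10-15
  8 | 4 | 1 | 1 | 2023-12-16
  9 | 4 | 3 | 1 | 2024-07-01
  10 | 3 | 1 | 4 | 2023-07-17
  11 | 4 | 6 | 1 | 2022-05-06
SELECT name, signup_year FROM customers ORDER BY signup_year ASC LIMIT 5

Execution result:
name | signup_year
David Davis | 2019
Henry Davis | 2020
Ivy Wilson | 2020
Alice Williams | 2020
Kate Johnson | 2021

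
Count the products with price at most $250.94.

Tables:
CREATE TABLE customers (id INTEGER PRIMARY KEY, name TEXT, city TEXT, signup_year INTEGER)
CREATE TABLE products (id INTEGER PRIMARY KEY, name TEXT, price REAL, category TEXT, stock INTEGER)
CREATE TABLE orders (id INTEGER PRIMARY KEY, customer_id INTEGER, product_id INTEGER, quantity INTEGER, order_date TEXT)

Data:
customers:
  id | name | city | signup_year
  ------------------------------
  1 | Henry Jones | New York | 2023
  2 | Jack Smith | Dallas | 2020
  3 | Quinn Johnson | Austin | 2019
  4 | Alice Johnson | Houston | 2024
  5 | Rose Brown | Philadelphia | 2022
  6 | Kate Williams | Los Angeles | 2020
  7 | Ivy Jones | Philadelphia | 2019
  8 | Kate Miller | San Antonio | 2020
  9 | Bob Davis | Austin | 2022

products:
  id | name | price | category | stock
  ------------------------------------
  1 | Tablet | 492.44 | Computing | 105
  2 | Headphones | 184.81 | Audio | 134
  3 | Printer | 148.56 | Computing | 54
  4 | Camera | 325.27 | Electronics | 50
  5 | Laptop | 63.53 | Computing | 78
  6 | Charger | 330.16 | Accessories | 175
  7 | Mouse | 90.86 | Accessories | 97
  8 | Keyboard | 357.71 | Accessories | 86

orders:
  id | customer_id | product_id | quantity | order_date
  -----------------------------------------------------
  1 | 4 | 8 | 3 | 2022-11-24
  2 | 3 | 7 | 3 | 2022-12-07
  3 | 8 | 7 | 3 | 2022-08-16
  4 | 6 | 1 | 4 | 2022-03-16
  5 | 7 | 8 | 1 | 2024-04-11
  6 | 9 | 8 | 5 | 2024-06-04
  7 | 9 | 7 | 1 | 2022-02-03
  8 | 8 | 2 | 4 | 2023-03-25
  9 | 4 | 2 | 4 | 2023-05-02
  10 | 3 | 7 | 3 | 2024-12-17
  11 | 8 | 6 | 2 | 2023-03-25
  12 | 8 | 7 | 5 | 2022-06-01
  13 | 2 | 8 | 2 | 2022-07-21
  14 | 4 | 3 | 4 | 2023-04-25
SELECT COUNT(*) FROM products WHERE price <= 250.94

Execution result:
4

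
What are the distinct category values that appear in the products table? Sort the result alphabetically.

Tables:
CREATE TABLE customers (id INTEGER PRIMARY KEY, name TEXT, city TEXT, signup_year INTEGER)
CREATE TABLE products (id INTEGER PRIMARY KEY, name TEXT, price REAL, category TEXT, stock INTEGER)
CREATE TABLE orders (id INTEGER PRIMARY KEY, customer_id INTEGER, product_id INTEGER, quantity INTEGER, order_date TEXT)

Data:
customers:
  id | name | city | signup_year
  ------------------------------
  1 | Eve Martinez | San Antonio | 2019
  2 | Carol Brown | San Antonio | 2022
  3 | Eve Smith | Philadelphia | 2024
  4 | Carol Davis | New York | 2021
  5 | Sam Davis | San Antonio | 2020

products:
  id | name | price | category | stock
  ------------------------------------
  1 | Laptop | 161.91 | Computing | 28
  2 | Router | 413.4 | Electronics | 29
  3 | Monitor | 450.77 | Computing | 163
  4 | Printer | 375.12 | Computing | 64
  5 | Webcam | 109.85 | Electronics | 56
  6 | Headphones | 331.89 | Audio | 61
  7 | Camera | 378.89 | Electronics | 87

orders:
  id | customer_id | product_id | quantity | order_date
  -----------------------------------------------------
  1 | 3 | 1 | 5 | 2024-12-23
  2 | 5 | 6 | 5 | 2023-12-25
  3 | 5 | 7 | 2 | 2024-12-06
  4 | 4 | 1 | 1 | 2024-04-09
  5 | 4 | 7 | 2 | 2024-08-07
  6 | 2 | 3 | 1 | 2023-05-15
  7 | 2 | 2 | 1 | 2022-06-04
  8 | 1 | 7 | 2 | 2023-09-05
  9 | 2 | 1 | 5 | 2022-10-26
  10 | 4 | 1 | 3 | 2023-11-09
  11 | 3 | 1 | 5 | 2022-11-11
SELECT DISTINCT category FROM products ORDER BY category

Execution result:
category
Audio
Computing
Electronics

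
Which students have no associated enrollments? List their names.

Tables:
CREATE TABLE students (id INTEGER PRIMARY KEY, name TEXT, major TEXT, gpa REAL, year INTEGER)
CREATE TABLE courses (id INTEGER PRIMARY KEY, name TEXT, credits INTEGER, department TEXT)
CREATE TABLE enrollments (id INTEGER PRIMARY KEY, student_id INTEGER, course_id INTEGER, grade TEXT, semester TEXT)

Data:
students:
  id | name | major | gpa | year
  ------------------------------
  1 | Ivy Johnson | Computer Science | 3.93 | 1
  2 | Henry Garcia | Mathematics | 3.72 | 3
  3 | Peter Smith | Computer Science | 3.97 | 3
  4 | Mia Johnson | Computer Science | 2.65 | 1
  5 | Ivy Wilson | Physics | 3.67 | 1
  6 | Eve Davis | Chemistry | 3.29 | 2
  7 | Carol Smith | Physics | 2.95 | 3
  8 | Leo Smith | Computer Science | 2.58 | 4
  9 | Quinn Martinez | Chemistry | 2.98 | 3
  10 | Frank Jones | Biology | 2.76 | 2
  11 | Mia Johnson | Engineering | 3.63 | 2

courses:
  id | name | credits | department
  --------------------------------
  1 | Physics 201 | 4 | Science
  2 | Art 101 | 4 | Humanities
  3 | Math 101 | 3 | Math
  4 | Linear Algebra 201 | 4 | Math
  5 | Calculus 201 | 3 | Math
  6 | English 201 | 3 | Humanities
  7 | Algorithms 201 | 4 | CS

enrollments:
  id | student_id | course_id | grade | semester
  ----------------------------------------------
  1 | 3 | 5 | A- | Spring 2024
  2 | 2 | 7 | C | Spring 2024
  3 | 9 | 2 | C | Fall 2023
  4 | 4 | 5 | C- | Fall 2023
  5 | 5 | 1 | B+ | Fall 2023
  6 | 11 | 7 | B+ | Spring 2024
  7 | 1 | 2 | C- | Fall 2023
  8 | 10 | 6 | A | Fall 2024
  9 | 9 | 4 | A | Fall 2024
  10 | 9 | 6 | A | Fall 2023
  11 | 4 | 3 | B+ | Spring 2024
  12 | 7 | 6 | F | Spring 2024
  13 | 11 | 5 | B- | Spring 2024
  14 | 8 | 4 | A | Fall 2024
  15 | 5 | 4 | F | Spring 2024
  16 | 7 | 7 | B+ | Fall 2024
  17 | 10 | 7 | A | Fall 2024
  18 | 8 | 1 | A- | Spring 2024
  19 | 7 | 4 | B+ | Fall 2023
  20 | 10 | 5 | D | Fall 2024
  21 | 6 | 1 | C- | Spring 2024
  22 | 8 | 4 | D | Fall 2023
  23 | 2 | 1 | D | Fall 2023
SELECT p.name FROM students p LEFT JOIN enrollments c ON c.student_id = p.id WHERE c.id IS NULL

Execution result:
(no rows)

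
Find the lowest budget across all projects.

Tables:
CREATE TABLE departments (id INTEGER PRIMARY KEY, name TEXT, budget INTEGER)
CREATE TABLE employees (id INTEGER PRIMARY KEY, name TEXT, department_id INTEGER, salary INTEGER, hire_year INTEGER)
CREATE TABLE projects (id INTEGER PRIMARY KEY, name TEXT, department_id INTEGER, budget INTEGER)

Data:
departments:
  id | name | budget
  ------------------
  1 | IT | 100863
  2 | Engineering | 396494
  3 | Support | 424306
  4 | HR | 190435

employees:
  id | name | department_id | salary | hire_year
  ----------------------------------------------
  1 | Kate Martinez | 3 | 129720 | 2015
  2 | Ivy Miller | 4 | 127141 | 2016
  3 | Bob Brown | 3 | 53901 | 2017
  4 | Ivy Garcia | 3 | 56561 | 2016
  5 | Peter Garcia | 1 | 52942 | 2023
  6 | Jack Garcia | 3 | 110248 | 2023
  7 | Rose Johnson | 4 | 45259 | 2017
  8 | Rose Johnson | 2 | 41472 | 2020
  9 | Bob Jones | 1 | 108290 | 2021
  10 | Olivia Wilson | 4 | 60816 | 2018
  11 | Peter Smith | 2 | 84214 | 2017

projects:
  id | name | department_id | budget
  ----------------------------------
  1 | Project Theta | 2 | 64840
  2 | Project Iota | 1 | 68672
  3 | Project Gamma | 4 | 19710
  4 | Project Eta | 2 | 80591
SELECT MIN(budget) FROM projects

Execution result:
19710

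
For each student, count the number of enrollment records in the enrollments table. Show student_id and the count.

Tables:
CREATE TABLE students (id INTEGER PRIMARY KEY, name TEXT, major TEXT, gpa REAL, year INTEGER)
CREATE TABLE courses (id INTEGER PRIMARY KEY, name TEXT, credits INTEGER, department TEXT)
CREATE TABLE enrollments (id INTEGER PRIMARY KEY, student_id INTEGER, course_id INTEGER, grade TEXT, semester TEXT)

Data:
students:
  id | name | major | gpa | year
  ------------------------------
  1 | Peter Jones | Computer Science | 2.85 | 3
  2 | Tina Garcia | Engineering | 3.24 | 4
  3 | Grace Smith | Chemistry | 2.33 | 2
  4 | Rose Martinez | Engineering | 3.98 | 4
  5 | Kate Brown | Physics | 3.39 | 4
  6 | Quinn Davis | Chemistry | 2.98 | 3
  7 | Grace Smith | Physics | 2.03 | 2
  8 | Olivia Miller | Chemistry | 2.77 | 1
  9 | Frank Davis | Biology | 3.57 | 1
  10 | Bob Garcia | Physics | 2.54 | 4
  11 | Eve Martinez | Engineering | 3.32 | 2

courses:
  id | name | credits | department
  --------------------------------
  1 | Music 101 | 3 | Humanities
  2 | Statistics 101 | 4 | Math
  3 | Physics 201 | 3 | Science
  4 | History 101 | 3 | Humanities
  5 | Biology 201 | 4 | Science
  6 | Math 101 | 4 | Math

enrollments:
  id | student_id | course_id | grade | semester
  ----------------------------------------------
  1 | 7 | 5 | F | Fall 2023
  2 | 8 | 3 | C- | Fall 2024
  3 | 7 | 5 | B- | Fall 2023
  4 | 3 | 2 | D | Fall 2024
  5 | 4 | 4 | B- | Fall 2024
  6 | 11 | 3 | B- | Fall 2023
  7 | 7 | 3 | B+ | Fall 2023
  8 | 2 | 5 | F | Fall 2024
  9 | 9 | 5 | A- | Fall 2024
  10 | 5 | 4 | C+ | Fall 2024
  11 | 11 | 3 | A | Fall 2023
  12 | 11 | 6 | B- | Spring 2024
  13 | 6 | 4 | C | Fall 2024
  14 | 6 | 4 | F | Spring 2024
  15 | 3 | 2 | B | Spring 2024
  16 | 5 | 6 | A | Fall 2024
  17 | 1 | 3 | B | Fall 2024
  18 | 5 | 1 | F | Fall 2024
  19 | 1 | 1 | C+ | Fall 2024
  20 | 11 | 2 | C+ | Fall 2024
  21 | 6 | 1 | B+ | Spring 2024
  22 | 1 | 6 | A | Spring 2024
SELECT student_id, COUNT(*) AS enrollment_count FROM enrollments GROUP BY student_id

Execution result:
student_id | enrollment_count
1 | 3
2 | 1
3 | 2
4 | 1
5 | 3
6 | 3
7 | 3
8 | 1
9 | 1
11 | 4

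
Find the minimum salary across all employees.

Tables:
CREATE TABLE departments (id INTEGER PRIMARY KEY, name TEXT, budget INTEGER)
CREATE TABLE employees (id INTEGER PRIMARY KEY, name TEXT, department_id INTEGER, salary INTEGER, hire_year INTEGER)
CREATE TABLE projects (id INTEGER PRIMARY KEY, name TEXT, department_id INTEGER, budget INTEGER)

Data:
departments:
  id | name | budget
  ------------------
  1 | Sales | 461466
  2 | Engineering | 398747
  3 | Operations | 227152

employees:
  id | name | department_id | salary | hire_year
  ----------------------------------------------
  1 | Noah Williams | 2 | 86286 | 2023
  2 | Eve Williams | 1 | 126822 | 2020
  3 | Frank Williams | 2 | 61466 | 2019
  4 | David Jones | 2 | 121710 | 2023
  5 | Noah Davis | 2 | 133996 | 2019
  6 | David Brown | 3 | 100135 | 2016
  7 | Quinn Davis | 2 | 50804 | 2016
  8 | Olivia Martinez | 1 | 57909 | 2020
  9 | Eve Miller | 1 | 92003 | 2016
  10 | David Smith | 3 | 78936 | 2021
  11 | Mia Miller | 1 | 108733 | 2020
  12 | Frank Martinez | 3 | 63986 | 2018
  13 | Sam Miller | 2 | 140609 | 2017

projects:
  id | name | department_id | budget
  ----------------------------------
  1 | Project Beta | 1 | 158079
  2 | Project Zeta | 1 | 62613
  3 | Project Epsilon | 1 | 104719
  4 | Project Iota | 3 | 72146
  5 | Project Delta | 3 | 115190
SELECT MIN(salary) FROM employees

Execution result:
50804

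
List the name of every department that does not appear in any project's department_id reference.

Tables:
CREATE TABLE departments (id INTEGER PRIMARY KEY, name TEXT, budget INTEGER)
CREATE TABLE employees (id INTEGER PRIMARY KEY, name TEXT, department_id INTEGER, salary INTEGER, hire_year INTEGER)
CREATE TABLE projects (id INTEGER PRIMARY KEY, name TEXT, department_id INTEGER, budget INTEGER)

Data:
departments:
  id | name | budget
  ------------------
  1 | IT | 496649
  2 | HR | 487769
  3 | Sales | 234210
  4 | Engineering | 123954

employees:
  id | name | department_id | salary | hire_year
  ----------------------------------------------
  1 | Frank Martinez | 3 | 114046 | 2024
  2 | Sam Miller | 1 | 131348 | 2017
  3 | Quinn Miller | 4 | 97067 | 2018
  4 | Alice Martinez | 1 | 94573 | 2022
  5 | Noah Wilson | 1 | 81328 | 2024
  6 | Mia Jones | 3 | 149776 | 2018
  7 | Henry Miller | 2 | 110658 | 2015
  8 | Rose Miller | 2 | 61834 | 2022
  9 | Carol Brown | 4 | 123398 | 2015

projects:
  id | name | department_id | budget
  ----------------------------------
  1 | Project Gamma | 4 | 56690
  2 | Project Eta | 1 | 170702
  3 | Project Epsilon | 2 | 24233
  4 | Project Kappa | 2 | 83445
SELECT p.name FROM departments p LEFT JOIN projects c ON c.department_id = p.id WHERE c.id IS NULL

Execution result:
Sales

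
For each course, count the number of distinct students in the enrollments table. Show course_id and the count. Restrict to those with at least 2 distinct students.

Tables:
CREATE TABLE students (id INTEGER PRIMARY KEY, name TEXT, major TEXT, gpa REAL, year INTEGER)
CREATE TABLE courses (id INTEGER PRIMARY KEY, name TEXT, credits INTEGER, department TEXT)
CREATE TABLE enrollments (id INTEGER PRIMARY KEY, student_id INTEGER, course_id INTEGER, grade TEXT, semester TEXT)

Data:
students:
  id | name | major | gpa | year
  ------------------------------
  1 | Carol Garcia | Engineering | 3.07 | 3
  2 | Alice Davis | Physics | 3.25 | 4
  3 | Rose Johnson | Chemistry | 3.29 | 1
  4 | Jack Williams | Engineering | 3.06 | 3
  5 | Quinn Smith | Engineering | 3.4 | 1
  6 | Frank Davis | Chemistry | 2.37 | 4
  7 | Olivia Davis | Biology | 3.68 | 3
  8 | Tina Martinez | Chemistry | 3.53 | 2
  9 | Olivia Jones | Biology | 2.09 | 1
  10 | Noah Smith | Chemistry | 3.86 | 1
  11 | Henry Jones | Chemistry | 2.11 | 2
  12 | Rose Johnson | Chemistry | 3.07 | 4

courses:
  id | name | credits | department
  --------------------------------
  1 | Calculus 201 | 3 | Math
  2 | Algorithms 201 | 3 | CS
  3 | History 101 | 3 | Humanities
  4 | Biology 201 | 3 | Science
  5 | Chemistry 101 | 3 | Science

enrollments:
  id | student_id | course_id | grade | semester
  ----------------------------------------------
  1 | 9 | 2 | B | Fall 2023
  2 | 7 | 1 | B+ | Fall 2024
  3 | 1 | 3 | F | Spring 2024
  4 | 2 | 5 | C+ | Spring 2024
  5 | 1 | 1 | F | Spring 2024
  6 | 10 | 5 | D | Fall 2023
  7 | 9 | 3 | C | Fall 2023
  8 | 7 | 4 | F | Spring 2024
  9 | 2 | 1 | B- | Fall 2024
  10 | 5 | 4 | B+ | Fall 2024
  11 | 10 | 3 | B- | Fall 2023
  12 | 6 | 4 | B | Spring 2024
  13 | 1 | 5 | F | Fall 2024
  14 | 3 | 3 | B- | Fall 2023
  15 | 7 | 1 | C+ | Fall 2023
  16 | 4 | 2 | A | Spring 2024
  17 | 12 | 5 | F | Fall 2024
SELECT course_id, COUNT(DISTINCT student_id) AS distinct_student_count FROM enrollments GROUP BY course_id HAVING COUNT(DISTINCT student_id) >= 2

Execution result:
course_id | distinct_student_count
1 | 3
2 | 2
3 | 4
4 | 3
5 | 4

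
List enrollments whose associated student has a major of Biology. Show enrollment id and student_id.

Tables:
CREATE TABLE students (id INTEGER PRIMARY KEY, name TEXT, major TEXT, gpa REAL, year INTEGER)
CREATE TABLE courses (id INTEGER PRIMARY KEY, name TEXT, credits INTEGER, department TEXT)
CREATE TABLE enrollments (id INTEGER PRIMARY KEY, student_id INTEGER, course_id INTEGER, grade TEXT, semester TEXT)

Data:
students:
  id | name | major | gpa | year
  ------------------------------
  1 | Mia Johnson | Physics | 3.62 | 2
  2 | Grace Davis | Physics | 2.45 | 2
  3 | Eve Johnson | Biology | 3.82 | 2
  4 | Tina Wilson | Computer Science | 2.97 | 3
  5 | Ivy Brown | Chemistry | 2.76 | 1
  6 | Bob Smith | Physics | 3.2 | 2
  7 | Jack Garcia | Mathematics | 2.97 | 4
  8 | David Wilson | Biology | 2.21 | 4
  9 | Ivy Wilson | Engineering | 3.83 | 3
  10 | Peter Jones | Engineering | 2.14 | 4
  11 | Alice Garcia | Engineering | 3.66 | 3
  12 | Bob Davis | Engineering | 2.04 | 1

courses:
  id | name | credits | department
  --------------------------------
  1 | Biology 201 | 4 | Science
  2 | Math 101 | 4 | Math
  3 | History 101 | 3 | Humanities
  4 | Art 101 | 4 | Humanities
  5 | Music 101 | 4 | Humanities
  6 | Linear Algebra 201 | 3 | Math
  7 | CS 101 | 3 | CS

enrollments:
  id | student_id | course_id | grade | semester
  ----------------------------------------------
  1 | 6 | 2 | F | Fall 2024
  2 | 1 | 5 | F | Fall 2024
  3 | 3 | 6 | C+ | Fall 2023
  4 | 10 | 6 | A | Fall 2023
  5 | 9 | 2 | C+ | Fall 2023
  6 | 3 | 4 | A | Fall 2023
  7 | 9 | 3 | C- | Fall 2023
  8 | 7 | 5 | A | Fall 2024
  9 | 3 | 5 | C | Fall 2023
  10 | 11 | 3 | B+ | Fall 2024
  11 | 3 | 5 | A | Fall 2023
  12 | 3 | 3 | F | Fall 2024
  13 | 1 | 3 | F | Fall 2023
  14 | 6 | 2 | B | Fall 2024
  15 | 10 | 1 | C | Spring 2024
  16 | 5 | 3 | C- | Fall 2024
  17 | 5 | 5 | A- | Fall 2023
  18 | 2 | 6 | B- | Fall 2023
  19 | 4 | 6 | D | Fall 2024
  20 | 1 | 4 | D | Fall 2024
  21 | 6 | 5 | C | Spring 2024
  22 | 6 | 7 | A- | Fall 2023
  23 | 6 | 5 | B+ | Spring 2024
SELECT id, student_id FROM enrollments WHERE student_id IN (SELECT id FROM students WHERE major = 'Biology')

Execution result:
id | student_id
3 | 3
6 | 3
9 | 3
11 | 3
12 | 3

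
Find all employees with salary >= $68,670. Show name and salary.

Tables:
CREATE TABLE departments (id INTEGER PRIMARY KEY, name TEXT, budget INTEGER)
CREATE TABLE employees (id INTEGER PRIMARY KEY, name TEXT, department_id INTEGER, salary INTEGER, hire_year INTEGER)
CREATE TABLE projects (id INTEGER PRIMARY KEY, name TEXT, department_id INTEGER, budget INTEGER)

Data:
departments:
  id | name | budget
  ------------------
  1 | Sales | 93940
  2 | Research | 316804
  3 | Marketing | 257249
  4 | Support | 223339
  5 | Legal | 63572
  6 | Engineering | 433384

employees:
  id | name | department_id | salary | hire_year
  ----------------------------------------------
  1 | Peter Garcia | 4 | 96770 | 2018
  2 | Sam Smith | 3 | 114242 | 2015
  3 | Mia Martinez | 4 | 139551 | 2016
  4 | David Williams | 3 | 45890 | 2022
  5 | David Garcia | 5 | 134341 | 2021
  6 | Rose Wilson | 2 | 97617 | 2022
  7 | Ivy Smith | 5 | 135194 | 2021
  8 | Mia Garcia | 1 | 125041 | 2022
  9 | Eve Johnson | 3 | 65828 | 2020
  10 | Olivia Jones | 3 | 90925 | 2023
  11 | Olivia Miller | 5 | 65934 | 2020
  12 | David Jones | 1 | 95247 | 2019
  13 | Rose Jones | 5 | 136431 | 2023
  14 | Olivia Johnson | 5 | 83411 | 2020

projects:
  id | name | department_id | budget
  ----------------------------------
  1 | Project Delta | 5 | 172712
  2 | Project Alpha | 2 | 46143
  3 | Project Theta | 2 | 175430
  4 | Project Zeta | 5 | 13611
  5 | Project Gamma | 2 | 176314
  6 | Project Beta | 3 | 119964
SELECT name, salary FROM employees WHERE salary >= 68670

Execution result:
name | salary
Peter Garcia | 96770
Sam Smith | 114242
Mia Martinez | 139551
David Garcia | 134341
Rose Wilson | 97617
Ivy Smith | 135194
Mia Garcia | 125041
Olivia Jones | 90925
David Jones | 95247
Rose Jones | 136431
Olivia Johnson | 83411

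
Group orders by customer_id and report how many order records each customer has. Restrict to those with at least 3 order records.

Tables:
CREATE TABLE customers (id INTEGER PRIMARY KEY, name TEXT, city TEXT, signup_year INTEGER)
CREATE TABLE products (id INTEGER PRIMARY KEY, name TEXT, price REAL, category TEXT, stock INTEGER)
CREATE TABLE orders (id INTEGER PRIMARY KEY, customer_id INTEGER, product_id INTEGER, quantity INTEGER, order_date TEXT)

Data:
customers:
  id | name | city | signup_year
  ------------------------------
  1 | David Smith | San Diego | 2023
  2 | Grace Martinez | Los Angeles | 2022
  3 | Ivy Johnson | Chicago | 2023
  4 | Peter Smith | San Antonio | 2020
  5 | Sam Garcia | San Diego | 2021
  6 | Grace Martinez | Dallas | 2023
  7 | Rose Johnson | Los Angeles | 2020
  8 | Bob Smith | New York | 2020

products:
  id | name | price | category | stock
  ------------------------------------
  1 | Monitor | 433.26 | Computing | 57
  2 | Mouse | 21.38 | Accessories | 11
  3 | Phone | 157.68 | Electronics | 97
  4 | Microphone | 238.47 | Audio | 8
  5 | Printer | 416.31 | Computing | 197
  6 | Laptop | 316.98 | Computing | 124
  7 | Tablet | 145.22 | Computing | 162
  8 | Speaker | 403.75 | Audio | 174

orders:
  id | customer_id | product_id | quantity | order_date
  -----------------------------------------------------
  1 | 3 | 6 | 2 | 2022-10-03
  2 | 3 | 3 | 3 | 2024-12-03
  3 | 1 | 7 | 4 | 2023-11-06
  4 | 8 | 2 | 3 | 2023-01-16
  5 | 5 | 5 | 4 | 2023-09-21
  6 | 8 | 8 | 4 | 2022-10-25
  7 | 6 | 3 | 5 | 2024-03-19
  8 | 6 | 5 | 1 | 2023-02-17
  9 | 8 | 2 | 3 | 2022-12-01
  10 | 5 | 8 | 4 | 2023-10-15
SELECT customer_id, COUNT(*) AS order_count FROM orders GROUP BY customer_id HAVING COUNT(*) >= 3

Execution result:
customer_id | order_count
8 | 3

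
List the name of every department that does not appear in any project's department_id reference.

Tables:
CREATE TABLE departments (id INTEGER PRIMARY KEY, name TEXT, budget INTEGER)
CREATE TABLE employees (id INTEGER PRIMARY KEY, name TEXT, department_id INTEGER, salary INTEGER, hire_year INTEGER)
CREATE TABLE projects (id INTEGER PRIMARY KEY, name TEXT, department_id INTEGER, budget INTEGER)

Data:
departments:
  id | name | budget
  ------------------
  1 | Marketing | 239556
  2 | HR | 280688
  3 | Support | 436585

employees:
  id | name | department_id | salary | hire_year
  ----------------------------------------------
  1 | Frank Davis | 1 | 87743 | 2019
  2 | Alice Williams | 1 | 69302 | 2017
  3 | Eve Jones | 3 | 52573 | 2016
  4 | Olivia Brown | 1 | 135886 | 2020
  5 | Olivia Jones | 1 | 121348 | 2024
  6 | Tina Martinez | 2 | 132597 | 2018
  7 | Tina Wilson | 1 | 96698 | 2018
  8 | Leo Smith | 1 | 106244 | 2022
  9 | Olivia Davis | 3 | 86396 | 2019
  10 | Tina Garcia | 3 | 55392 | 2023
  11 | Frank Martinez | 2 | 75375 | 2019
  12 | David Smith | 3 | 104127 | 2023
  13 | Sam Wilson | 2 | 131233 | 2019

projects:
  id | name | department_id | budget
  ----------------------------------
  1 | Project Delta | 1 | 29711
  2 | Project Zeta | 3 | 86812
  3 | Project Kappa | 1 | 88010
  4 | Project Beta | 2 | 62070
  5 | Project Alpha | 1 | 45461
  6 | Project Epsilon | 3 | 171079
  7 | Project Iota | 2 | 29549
SELECT p.name FROM departments p LEFT JOIN projects c ON c.department_id = p.id WHERE c.id IS NULL

Execution result:
(no rows)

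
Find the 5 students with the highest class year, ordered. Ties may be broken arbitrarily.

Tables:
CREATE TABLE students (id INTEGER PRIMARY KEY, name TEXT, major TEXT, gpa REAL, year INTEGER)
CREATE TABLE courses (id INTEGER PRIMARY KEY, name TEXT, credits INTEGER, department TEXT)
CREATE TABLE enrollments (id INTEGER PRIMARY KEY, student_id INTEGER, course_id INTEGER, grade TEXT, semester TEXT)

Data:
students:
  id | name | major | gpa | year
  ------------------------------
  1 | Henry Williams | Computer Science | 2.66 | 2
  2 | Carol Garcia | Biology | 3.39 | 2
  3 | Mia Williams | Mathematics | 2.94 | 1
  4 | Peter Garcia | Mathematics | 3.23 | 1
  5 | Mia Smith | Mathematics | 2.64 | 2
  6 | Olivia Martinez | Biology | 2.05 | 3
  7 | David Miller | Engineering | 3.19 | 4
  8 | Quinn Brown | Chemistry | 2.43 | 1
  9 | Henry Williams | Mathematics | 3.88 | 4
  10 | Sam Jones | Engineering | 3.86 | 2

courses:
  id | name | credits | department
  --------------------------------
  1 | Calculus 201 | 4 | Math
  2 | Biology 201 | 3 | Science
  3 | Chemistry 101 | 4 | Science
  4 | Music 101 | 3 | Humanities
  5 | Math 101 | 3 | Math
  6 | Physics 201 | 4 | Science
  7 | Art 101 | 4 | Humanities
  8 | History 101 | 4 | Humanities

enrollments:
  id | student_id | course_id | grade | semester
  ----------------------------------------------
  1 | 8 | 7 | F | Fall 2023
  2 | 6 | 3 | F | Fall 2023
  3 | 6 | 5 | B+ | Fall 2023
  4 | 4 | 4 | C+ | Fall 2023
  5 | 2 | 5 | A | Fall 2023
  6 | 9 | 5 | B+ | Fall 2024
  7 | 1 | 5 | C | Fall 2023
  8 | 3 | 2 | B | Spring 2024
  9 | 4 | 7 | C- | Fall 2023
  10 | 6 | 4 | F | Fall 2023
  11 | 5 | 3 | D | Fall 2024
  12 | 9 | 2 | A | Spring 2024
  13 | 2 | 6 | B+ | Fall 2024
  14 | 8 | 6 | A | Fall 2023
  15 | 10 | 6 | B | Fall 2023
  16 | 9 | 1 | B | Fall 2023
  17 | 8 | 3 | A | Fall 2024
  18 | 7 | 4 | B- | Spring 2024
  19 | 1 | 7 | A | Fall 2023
SELECT name, year FROM students ORDER BY year DESC LIMIT 5

Execution result:
name | year
David Miller | 4
Henry Williams | 4
Olivia Martinez | 3
Henry Williams | 2
Carol Garcia | 2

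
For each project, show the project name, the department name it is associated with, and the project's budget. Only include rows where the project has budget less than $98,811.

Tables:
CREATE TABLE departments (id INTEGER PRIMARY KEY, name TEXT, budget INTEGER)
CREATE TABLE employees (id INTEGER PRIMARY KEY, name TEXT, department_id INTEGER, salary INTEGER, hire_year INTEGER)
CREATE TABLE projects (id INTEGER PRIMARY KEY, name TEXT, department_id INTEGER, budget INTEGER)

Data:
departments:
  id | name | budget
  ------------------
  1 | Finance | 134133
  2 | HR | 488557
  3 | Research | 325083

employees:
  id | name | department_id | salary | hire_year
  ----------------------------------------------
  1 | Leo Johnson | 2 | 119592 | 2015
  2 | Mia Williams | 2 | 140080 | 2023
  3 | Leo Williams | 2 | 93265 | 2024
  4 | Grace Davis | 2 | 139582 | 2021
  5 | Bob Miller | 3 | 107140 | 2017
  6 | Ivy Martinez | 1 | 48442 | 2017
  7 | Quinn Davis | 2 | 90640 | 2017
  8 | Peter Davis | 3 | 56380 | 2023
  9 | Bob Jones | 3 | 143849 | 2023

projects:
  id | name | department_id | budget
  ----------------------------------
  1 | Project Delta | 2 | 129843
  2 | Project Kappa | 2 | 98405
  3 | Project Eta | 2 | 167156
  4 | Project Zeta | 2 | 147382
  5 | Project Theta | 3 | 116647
SELECT c.name, p.name AS department, c.budget FROM projects c JOIN departments p ON c.department_id = p.id WHERE c.budget < 98811

Execution result:
name | department | budget
Project Kappa | HR | 98405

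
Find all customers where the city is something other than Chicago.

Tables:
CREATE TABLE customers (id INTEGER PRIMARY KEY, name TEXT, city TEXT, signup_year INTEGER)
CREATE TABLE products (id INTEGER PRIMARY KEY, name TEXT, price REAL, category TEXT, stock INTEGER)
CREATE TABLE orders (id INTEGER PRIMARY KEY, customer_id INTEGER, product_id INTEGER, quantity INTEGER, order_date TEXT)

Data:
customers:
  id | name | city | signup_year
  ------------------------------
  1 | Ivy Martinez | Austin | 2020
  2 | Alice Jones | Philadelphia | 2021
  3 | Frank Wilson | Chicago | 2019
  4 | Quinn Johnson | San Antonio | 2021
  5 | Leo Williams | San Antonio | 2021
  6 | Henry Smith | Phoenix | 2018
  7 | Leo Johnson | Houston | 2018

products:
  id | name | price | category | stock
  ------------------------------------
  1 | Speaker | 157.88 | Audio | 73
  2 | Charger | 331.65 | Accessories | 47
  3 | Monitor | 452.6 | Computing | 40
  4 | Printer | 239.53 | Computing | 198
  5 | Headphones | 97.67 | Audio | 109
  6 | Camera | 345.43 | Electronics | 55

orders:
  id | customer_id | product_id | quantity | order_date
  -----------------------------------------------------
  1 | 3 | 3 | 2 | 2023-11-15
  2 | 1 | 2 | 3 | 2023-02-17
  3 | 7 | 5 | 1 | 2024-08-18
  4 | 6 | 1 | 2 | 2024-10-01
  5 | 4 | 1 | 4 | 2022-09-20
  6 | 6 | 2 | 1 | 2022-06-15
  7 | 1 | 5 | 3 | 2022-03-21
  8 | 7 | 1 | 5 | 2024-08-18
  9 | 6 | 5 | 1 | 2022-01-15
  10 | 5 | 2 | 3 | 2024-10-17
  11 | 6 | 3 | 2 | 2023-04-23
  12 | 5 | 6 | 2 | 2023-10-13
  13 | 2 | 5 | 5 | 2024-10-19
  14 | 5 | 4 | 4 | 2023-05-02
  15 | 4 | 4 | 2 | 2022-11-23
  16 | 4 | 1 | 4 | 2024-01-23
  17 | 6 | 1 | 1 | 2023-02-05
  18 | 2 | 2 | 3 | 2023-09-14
SELECT name, city FROM customers WHERE city <> 'Chicago'

Execution result:
name | city
Ivy Martinez | Austin
Alice Jones | Philadelphia
Quinn Johnson | San Antonio
Leo Williams | San Antonio
Henry Smith | Phoenix
Leo Johnson | Houston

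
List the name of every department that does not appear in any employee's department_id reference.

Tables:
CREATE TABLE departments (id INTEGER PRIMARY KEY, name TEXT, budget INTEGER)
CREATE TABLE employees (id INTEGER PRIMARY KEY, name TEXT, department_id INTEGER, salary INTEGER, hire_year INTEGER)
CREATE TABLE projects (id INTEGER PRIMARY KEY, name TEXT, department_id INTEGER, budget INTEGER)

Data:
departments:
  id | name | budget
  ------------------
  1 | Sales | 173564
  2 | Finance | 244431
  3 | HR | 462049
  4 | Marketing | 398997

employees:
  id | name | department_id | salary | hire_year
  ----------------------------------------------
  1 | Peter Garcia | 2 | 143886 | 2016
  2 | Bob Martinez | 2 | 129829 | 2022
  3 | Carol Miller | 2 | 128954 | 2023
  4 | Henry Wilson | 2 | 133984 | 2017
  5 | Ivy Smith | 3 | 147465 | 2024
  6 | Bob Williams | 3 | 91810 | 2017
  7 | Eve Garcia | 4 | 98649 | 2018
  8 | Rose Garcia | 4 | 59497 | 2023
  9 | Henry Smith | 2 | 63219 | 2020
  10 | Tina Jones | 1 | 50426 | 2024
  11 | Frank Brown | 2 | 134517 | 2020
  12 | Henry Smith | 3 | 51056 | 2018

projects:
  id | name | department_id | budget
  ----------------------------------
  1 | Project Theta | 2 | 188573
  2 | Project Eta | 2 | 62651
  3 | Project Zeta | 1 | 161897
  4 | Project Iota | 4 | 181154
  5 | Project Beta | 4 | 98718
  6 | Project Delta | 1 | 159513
SELECT p.name FROM departments p LEFT JOIN employees c ON c.department_id = p.id WHERE c.id IS NULL

Execution result:
(no rows)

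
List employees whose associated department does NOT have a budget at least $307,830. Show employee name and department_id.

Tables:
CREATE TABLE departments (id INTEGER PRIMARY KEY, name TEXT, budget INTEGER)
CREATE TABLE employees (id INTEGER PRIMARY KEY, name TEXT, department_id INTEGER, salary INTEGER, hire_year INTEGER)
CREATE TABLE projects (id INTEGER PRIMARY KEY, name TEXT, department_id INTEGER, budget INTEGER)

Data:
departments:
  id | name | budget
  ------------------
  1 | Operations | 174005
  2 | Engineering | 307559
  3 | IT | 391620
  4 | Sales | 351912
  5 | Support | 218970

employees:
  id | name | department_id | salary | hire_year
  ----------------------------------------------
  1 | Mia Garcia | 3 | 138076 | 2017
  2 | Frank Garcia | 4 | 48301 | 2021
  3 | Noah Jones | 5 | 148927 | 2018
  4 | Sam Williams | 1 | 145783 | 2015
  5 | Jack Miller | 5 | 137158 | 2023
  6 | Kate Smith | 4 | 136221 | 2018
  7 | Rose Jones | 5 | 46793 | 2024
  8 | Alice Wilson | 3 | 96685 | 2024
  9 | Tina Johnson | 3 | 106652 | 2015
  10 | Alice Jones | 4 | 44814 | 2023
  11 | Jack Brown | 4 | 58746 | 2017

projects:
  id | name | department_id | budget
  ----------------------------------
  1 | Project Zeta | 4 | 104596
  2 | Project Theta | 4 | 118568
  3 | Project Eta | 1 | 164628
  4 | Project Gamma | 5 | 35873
SELECT name, department_id FROM employees WHERE department_id NOT IN (SELECT id FROM departments WHERE budget >= 307830)

Execution result:
name | department_id
Noah Jones | 5
Sam Williams | 1
Jack Miller | 5
Rose Jones | 5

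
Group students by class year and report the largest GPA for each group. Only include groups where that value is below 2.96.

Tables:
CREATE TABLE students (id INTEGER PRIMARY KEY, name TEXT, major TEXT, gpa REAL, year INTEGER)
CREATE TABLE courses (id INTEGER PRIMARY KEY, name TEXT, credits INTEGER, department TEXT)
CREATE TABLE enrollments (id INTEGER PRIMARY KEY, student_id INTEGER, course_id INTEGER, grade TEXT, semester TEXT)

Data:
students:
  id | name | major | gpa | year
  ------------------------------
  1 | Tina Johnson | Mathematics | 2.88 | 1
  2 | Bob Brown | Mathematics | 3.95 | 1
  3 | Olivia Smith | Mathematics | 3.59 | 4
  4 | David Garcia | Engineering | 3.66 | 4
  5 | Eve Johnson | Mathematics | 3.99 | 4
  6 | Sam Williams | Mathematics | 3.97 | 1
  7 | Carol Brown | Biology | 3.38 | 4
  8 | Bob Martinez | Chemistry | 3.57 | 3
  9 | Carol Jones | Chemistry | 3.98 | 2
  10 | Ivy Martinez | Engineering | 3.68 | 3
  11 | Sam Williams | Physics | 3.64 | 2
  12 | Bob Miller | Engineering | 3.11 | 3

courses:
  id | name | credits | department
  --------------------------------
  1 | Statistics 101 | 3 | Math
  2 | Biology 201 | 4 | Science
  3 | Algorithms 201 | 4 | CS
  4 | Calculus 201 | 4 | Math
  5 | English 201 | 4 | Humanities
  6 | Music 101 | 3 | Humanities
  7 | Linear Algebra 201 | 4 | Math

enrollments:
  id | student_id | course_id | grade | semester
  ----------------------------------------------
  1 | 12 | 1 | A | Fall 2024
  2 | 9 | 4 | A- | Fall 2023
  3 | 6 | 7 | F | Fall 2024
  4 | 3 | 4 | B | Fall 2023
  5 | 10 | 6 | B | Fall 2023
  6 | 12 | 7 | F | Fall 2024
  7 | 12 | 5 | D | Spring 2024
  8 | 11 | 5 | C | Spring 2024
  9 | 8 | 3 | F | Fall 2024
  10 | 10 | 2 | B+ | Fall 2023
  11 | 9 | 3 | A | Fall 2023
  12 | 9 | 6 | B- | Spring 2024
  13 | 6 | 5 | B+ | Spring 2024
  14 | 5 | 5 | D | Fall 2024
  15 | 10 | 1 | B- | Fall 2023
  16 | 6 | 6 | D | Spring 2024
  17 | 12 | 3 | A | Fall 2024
SELECT year, MAX(gpa) AS max_gpa FROM students GROUP BY year HAVING MAX(gpa) < 2.96

Execution result:
(no rows)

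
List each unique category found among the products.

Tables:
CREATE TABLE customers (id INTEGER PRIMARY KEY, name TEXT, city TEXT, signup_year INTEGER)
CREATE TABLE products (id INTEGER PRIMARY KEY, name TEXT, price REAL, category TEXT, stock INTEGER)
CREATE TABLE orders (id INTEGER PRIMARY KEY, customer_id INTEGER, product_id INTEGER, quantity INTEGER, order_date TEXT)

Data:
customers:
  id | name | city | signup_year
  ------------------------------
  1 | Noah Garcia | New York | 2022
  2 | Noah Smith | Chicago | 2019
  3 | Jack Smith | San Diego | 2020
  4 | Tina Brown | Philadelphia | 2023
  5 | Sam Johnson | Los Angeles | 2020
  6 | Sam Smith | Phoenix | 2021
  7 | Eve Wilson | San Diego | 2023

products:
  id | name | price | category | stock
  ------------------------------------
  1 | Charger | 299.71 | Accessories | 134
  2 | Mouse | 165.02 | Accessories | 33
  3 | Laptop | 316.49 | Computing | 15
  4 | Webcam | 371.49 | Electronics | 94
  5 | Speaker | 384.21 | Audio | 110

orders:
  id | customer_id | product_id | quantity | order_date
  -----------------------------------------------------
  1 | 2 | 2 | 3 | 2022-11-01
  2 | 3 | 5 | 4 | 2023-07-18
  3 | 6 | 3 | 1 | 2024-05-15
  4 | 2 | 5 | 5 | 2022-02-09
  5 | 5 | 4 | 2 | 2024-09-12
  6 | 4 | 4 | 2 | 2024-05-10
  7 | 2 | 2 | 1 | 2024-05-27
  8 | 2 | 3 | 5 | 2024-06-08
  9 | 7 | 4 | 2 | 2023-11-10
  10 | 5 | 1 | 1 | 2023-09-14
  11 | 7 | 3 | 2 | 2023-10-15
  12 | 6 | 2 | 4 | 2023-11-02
SELECT DISTINCT category FROM products

Execution result:
category
Accessories
Computing
Electronics
Audio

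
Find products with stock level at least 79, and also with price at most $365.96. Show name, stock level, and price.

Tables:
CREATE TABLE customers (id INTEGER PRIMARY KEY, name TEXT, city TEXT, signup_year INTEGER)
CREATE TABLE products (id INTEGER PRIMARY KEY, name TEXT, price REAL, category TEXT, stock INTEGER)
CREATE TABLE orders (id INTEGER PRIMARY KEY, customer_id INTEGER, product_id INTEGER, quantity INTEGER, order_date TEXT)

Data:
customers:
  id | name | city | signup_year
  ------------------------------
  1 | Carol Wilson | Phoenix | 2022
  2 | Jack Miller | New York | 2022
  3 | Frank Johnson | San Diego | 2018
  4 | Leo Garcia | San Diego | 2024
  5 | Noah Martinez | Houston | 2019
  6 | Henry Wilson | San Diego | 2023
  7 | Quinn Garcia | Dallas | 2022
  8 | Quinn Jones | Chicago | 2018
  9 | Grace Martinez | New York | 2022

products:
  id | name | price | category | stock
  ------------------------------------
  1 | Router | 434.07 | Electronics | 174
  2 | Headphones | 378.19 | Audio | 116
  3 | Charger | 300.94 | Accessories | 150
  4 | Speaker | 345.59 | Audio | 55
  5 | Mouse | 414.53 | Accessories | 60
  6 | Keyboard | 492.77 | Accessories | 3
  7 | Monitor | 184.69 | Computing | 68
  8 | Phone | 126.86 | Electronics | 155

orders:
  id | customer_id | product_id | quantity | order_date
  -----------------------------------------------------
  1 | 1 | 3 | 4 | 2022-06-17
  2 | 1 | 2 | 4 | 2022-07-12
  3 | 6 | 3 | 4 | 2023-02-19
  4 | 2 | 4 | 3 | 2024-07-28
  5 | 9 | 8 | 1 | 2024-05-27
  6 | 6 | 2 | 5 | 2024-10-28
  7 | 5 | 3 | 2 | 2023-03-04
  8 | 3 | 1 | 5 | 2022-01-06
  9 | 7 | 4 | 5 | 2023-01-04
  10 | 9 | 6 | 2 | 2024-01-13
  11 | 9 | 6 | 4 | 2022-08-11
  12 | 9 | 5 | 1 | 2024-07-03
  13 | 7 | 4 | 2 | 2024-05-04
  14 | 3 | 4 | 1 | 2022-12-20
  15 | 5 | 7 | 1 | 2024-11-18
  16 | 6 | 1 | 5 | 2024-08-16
SELECT name, stock, price FROM products WHERE stock >= 79 AND price <= 365.96

Execution result:
name | stock | price
Charger | 150 | 300.94
Phone | 155 | 126.86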